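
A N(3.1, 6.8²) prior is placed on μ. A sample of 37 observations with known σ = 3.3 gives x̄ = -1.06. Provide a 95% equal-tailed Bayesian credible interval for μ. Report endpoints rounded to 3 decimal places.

Posterior precision = 1/6.8² + 37/3.3² = 0.0216 + 3.3976 = 3.4192, so posterior SD = 0.5408.
Posterior mean = (3.1/6.8² + 37·-1.06/3.3²) / 3.4192 = -1.0337.
Interval: -1.0337 ± 1.960 × 0.5408 → [-2.094, 0.026].

[-2.094, 0.026]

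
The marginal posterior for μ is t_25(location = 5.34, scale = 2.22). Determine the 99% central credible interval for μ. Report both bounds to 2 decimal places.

The t_25 distribution is symmetric; the 99% interval is 5.34 ± t·2.22 with t_{0.995,25} = 2.787.
Half-width: 2.787 × 2.22 = 6.19.
5.34 − 6.19 = -0.85; 5.34 + 6.19 = 11.53.

[-0.85, 11.53]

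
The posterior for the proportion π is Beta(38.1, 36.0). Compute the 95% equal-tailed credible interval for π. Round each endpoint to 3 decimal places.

[0.401, 0.627]

Posterior: Beta(38.1, 36.0).
Equal-tailed 95% interval: the 0.025 and 0.975 quantiles of Beta(38.1, 36.0).
Posterior mean ≈ 0.514, SD ≈ 0.058; a Normal approximation gives roughly [0.401, 0.627].
Exact: F⁻¹(0.025) = 0.401; F⁻¹(0.975) = 0.627.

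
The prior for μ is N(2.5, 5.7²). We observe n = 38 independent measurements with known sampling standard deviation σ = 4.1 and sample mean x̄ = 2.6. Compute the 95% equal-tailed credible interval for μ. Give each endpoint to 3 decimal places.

Posterior precision = 1/5.7² + 38/4.1² = 0.0308 + 2.2606 = 2.2913, so posterior SD = 0.6606.
Posterior mean = (2.5/5.7² + 38·2.6/4.1²) / 2.2913 = 2.5987.
Interval: 2.5987 ± 1.960 × 0.6606 → [1.304, 3.893].

[1.304, 3.893]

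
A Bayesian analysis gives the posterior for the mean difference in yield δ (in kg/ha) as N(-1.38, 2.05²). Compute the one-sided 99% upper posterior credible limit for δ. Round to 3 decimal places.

Need U with P(δ ≤ U) = 0.99: U = -1.38 + z_{0.01}·2.05.
z = 2.326; U = -1.38 + 2.326 × 2.05 = 3.389.

3.389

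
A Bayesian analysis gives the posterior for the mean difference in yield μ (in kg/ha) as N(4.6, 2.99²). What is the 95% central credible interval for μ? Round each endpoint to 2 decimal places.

[-1.26, 10.46]

The posterior is symmetric, so the 95% equal-tailed interval is μ = 4.6 ± z·2.99 with z = 1.960.
Half-width: 1.960 × 2.99 = 5.86.
4.6 − 5.86 = -1.26; 4.6 + 5.86 = 10.46.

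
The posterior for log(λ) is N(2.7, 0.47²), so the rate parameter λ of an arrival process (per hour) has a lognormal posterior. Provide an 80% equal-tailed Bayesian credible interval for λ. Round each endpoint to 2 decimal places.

[8.15, 27.18]

On the log scale the 80% interval is 2.7 ± 1.282 × 0.47 = [2.0977, 3.3023].
Exponentiate: [e^2.0977, e^3.3023] = [8.15, 27.18].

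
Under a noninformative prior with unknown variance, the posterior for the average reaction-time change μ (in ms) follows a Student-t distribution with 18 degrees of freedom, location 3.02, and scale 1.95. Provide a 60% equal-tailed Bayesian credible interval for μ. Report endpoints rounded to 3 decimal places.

The t_18 distribution is symmetric; the 60% interval is 3.02 ± t·1.95 with t_{0.8,18} = 0.862.
Half-width: 0.862 × 1.95 = 1.681.
3.02 − 1.681 = 1.339; 3.02 + 1.681 = 4.701.

[1.339, 4.701]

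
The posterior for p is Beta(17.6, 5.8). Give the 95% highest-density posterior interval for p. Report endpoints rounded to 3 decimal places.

The posterior is unimodal and skewed, so the HPD interval has equal density at both endpoints and is the shortest 95% interval.
Solving f(0.580) = f(0.912) with F(0.912) − F(0.580) = 0.95 gives [0.580, 0.912].
For comparison, the equal-tailed interval is [0.563, 0.901]; the HPD is narrower and shifted toward the mode.

[0.580, 0.912]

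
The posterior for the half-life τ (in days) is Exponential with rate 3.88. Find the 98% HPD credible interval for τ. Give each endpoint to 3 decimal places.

[0.000, 1.008]

The exponential density is strictly decreasing on [0, ∞), so the HPD interval is anchored at 0: [0, q] with P(τ ≤ q) = 0.98.
q = −ln(1 − 0.98) / 3.88 = 3.9120 / 3.88 = 1.008.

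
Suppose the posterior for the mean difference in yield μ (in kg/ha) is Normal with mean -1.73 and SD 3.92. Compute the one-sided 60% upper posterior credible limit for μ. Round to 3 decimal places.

-0.737

Need U with P(μ ≤ U) = 0.60: U = -1.73 + z_{0.4}·3.92.
z = 0.253; U = -1.73 + 0.253 × 3.92 = -0.737.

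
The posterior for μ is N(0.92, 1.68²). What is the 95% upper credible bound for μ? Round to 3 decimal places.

Need U with P(μ ≤ U) = 0.95: U = 0.92 + z_{0.05}·1.68.
z = 1.645; U = 0.92 + 1.645 × 1.68 = 3.683.

3.683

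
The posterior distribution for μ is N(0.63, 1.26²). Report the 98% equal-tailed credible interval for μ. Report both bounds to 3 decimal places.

[-2.301, 3.561]

The posterior is symmetric, so the 98% equal-tailed interval is μ = 0.63 ± z·1.26 with z = 2.326.
Half-width: 2.326 × 1.26 = 2.931.
0.63 − 2.931 = -2.301; 0.63 + 2.931 = 3.561.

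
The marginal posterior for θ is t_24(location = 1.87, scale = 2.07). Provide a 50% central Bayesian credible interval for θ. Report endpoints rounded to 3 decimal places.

The t_24 distribution is symmetric; the 50% interval is 1.87 ± t·2.07 with t_{0.75,24} = 0.685.
Half-width: 0.685 × 2.07 = 1.418.
1.87 − 1.418 = 0.452; 1.87 + 1.418 = 3.288.

[0.452, 3.288]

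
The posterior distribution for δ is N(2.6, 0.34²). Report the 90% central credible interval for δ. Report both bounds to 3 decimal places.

[2.041, 3.159]

The posterior is symmetric, so the 90% equal-tailed interval is δ = 2.6 ± z·0.34 with z = 1.645.
Half-width: 1.645 × 0.34 = 0.559.
2.6 − 0.559 = 2.041; 2.6 + 0.559 = 3.159.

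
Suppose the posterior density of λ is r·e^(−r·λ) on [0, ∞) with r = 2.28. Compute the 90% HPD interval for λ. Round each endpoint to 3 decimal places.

The exponential density is strictly decreasing on [0, ∞), so the HPD interval is anchored at 0: [0, q] with P(λ ≤ q) = 0.90.
q = −ln(1 − 0.90) / 2.28 = 2.3026 / 2.28 = 1.010.

[0.000, 1.010]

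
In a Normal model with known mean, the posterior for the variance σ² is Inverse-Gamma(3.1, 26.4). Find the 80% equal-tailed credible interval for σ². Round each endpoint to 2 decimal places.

Inverse-Gamma(3.1, 26.4) quantiles: F⁻¹(0.1) and F⁻¹(0.9).
Equivalently, 1/σ² ~ Gamma(3.1, rate = 26.4); invert its 0.9 and 0.1 quantiles.
Posterior mean ≈ 12.57, SD ≈ 11.99; a Normal approximation gives roughly [-2.79, 27.93].
Exact: lower = 4.83; upper = 22.69.

[4.83, 22.69]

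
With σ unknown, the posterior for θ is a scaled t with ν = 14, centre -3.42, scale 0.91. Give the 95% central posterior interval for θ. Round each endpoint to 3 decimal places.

The t_14 distribution is symmetric; the 95% interval is -3.42 ± t·0.91 with t_{0.975,14} = 2.145.
Half-width: 2.145 × 0.91 = 1.952.
-3.42 − 1.952 = -5.372; -3.42 + 1.952 = -1.468.

[-5.372, -1.468]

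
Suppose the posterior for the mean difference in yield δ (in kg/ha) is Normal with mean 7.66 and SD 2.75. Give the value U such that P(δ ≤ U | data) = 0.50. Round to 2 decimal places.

Need U with P(δ ≤ U) = 0.50: U = 7.66 + z_{0.5}·2.75.
z = 0.000; U = 7.66 + 0.000 × 2.75 = 7.66.

7.66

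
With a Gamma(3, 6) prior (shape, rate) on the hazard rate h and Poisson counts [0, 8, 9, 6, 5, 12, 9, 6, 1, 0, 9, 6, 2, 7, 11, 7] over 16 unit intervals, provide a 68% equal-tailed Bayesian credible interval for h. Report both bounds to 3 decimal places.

[4.137, 5.044]

Posterior: Gamma(3+98, 6+16) = Gamma(101, 22) (shape, rate).
Equal-tailed 68% interval: Gamma(101, 22) quantiles at 0.16 and 0.84.
Posterior mean ≈ 4.591, SD ≈ 0.457; a Normal approximation gives roughly [4.137, 5.045].
Exact: lower = 4.137; upper = 5.044.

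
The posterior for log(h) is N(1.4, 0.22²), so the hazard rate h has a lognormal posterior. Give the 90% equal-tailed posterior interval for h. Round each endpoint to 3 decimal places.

On the log scale the 90% interval is 1.4 ± 1.645 × 0.22 = [1.0381, 1.7619].
Exponentiate: [e^1.0381, e^1.7619] = [2.824, 5.823].

[2.824, 5.823]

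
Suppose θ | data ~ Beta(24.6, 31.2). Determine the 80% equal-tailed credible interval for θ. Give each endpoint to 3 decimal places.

[0.356, 0.526]

Posterior: Beta(24.6, 31.2).
Equal-tailed 80% interval: the 0.1 and 0.9 quantiles of Beta(24.6, 31.2).
Posterior mean ≈ 0.441, SD ≈ 0.066; a Normal approximation gives roughly [0.356, 0.525].
Exact: F⁻¹(0.1) = 0.356; F⁻¹(0.9) = 0.526.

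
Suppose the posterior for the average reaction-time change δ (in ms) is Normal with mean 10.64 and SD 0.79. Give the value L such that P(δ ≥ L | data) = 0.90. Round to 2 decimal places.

9.63

Need L with P(δ ≥ L) = 0.90: L = 10.64 − z_{0.1}·0.79.
z = 1.282; L = 10.64 − 1.282 × 0.79 = 9.63.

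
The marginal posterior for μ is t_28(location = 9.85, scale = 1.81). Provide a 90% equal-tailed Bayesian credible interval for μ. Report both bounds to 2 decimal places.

The t_28 distribution is symmetric; the 90% interval is 9.85 ± t·1.81 with t_{0.95,28} = 1.701.
Half-width: 1.701 × 1.81 = 3.08.
9.85 − 3.08 = 6.77; 9.85 + 3.08 = 12.93.

[6.77, 12.93]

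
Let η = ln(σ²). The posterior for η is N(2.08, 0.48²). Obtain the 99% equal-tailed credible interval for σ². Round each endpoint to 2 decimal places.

On the log scale the 99% interval is 2.08 ± 2.576 × 0.48 = [0.8436, 3.3164].
Exponentiate: [e^0.8436, e^3.3164] = [2.32, 27.56].

[2.32, 27.56]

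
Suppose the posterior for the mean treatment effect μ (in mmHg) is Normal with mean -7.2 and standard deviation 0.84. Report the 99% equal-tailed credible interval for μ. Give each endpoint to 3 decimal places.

The posterior is symmetric, so the 99% equal-tailed interval is μ = -7.2 ± z·0.84 with z = 2.576.
Half-width: 2.576 × 0.84 = 2.164.
-7.2 − 2.164 = -9.364; -7.2 + 2.164 = -5.036.

[-9.364, -5.036]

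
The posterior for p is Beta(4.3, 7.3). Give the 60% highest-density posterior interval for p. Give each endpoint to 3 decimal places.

[0.232, 0.469]

The posterior is unimodal and skewed, so the HPD interval has equal density at both endpoints and is the shortest 60% interval.
Solving f(0.232) = f(0.469) with F(0.469) − F(0.232) = 0.60 gives [0.232, 0.469].
For comparison, the equal-tailed interval is [0.249, 0.488]; the HPD is narrower and shifted toward the mode.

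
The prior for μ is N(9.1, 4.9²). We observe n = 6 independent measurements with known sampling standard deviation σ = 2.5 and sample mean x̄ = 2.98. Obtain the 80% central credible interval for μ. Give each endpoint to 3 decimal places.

[1.954, 4.515]

Posterior precision = 1/4.9² + 6/2.5² = 0.0416 + 0.9600 = 1.0016, so posterior SD = 0.9992.
Posterior mean = (9.1/4.9² + 6·2.98/2.5²) / 1.0016 = 3.2345.
Interval: 3.2345 ± 1.282 × 0.9992 → [1.954, 4.515].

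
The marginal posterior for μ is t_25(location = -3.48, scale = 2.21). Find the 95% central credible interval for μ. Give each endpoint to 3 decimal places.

[-8.032, 1.072]

The t_25 distribution is symmetric; the 95% interval is -3.48 ± t·2.21 with t_{0.975,25} = 2.060.
Half-width: 2.060 × 2.21 = 4.552.
-3.48 − 4.552 = -8.032; -3.48 + 4.552 = 1.072.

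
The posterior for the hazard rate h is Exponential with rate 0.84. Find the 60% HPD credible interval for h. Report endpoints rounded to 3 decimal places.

The exponential density is strictly decreasing on [0, ∞), so the HPD interval is anchored at 0: [0, q] with P(h ≤ q) = 0.60.
q = −ln(1 − 0.60) / 0.84 = 0.9163 / 0.84 = 1.091.

[0.000, 1.091]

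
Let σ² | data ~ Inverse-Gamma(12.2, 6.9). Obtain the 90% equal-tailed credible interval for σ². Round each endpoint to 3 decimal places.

Inverse-Gamma(12.2, 6.9) quantiles: F⁻¹(0.05) and F⁻¹(0.95).
Equivalently, 1/σ² ~ Gamma(12.2, rate = 6.9); invert its 0.95 and 0.05 quantiles.
Posterior mean ≈ 0.616, SD ≈ 0.193; a Normal approximation gives roughly [0.299, 0.933].
Exact: lower = 0.374; upper = 0.975.

[0.374, 0.975]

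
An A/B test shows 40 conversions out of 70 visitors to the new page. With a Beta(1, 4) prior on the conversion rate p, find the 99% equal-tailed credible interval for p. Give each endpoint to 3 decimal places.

[0.399, 0.690]

Posterior: Beta(1+40, 4+30) = Beta(41, 34).
Equal-tailed 99% interval: the 0.005 and 0.995 quantiles of Beta(41, 34).
Posterior mean ≈ 0.547, SD ≈ 0.057; a Normal approximation gives roughly [0.400, 0.694].
Exact: F⁻¹(0.005) = 0.399; F⁻¹(0.995) = 0.690.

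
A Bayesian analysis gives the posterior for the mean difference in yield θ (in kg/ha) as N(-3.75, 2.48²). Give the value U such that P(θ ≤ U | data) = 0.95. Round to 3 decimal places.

Need U with P(θ ≤ U) = 0.95: U = -3.75 + z_{0.05}·2.48.
z = 1.645; U = -3.75 + 1.645 × 2.48 = 0.329.

0.329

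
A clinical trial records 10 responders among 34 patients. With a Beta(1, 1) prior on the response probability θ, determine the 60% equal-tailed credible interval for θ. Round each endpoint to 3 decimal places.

Posterior: Beta(1+10, 1+24) = Beta(11, 25).
Equal-tailed 60% interval: the 0.2 and 0.8 quantiles of Beta(11, 25).
Posterior mean ≈ 0.306, SD ≈ 0.076; a Normal approximation gives roughly [0.242, 0.369].
Exact: F⁻¹(0.2) = 0.240; F⁻¹(0.8) = 0.369.

[0.240, 0.369]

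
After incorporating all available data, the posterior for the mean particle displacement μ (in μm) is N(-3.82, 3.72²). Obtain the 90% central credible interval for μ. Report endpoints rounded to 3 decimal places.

The posterior is symmetric, so the 90% equal-tailed interval is μ = -3.82 ± z·3.72 with z = 1.645.
Half-width: 1.645 × 3.72 = 6.119.
-3.82 − 6.119 = -9.939; -3.82 + 6.119 = 2.299.

[-9.939, 2.299]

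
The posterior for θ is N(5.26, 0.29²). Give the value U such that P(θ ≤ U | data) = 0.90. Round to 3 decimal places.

5.632

Need U with P(θ ≤ U) = 0.90: U = 5.26 + z_{0.1}·0.29.
z = 1.282; U = 5.26 + 1.282 × 0.29 = 5.632.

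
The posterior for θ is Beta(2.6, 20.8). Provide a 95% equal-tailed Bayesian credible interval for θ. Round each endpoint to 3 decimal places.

Posterior: Beta(2.6, 20.8).
Equal-tailed 95% interval: the 0.025 and 0.975 quantiles of Beta(2.6, 20.8).
Posterior mean ≈ 0.111, SD ≈ 0.064; a Normal approximation gives roughly [-0.014, 0.236].
Exact: F⁻¹(0.025) = 0.021; F⁻¹(0.975) = 0.263.

[0.021, 0.263]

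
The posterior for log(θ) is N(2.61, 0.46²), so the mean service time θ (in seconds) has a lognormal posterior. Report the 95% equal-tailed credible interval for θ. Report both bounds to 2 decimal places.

[5.52, 33.50]

On the log scale the 95% interval is 2.61 ± 1.960 × 0.46 = [1.7084, 3.5116].
Exponentiate: [e^1.7084, e^3.5116] = [5.52, 33.50].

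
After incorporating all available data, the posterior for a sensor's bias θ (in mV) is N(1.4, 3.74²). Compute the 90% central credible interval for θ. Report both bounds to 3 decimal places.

The posterior is symmetric, so the 90% equal-tailed interval is θ = 1.4 ± z·3.74 with z = 1.645.
Half-width: 1.645 × 3.74 = 6.152.
1.4 − 6.152 = -4.752; 1.4 + 6.152 = 7.552.

[-4.752, 7.552]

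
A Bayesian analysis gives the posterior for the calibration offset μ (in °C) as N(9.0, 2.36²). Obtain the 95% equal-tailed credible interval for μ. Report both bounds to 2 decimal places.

[4.37, 13.63]

The posterior is symmetric, so the 95% equal-tailed interval is μ = 9.0 ± z·2.36 with z = 1.960.
Half-width: 1.960 × 2.36 = 4.63.
9.0 − 4.63 = 4.37; 9.0 + 4.63 = 13.63.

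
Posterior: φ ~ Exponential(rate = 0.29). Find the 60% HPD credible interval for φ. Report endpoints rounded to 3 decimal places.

[0.000, 3.160]

The exponential density is strictly decreasing on [0, ∞), so the HPD interval is anchored at 0: [0, q] with P(φ ≤ q) = 0.60.
q = −ln(1 − 0.60) / 0.29 = 0.9163 / 0.29 = 3.160.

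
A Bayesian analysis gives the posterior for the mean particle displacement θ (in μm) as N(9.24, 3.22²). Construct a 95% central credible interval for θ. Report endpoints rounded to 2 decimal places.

[2.93, 15.55]

The posterior is symmetric, so the 95% equal-tailed interval is θ = 9.24 ± z·3.22 with z = 1.960.
Half-width: 1.960 × 3.22 = 6.31.
9.24 − 6.31 = 2.93; 9.24 + 6.31 = 15.55.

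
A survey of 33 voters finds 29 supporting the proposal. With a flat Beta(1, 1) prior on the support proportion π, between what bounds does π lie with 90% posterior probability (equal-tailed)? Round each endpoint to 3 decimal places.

[0.751, 0.940]

Posterior: Beta(1+29, 1+4) = Beta(30, 5).
Equal-tailed 90% interval: the 0.05 and 0.95 quantiles of Beta(30, 5).
Posterior mean ≈ 0.857, SD ≈ 0.058; a Normal approximation gives roughly [0.761, 0.953].
Exact: F⁻¹(0.05) = 0.751; F⁻¹(0.95) = 0.940.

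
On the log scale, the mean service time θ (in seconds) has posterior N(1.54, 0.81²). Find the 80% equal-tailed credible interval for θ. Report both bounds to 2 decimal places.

On the log scale the 80% interval is 1.54 ± 1.282 × 0.81 = [0.5019, 2.5781].
Exponentiate: [e^0.5019, e^2.5781] = [1.65, 13.17].

[1.65, 13.17]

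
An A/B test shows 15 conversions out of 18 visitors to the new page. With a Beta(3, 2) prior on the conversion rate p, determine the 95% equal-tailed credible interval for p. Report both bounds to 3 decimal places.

[0.597, 0.922]

Posterior: Beta(3+15, 2+3) = Beta(18, 5).
Equal-tailed 95% interval: the 0.025 and 0.975 quantiles of Beta(18, 5).
Posterior mean ≈ 0.783, SD ≈ 0.084; a Normal approximation gives roughly [0.618, 0.948].
Exact: F⁻¹(0.025) = 0.597; F⁻¹(0.975) = 0.922.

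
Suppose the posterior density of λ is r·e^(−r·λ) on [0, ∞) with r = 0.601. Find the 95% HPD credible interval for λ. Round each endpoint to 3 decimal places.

[0.000, 4.985]

The exponential density is strictly decreasing on [0, ∞), so the HPD interval is anchored at 0: [0, q] with P(λ ≤ q) = 0.95.
q = −ln(1 − 0.95) / 0.601 = 2.9957 / 0.601 = 4.985.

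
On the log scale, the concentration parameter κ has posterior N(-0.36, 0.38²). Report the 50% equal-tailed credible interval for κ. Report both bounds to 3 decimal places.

On the log scale the 50% interval is -0.36 ± 0.674 × 0.38 = [-0.6163, -0.1037].
Exponentiate: [e^-0.6163, e^-0.1037] = [0.540, 0.902].

[0.540, 0.902]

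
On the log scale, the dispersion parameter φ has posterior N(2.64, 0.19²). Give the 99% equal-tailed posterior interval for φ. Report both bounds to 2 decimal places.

On the log scale the 99% interval is 2.64 ± 2.576 × 0.19 = [2.1506, 3.1294].
Exponentiate: [e^2.1506, e^3.1294] = [8.59, 22.86].

[8.59, 22.86]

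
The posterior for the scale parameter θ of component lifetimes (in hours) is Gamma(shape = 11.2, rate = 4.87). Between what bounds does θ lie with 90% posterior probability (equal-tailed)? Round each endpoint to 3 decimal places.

[1.298, 3.534]

Posterior: Gamma(shape 11.2, rate 4.87).
Equal-tailed 90% interval: Gamma(11.2, 4.87) quantiles at 0.05 and 0.95.
Posterior mean ≈ 2.300, SD ≈ 0.687; a Normal approximation gives roughly [1.169, 3.430].
Exact: lower = 1.298; upper = 3.534.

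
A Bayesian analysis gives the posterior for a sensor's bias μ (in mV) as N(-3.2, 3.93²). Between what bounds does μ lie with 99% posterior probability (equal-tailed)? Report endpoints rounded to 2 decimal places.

[-13.32, 6.92]

The posterior is symmetric, so the 99% equal-tailed interval is μ = -3.2 ± z·3.93 with z = 2.576.
Half-width: 2.576 × 3.93 = 10.12.
-3.2 − 10.12 = -13.32; -3.2 + 10.12 = 6.92.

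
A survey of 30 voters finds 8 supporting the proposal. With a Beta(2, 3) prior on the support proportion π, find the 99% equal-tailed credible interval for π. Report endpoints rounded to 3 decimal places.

[0.119, 0.497]

Posterior: Beta(2+8, 3+22) = Beta(10, 25).
Equal-tailed 99% interval: the 0.005 and 0.995 quantiles of Beta(10, 25).
Posterior mean ≈ 0.286, SD ≈ 0.075; a Normal approximation gives roughly [0.092, 0.480].
Exact: F⁻¹(0.005) = 0.119; F⁻¹(0.995) = 0.497.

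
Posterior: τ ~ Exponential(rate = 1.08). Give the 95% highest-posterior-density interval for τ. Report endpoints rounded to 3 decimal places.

[0.000, 2.774]

The exponential density is strictly decreasing on [0, ∞), so the HPD interval is anchored at 0: [0, q] with P(τ ≤ q) = 0.95.
q = −ln(1 − 0.95) / 1.08 = 2.9957 / 1.08 = 2.774.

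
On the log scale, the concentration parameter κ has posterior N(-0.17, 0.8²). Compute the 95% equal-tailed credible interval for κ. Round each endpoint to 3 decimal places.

On the log scale the 95% interval is -0.17 ± 1.960 × 0.8 = [-1.7380, 1.3980].
Exponentiate: [e^-1.7380, e^1.3980] = [0.176, 4.047].

[0.176, 4.047]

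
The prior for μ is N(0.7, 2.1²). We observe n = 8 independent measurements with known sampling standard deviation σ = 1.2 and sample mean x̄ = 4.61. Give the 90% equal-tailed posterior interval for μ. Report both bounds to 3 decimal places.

Posterior precision = 1/2.1² + 8/1.2² = 0.2268 + 5.5556 = 5.7823, so posterior SD = 0.4159.
Posterior mean = (0.7/2.1² + 8·4.61/1.2²) / 5.7823 = 4.4567.
Interval: 4.4567 ± 1.645 × 0.4159 → [3.773, 5.141].

[3.773, 5.141]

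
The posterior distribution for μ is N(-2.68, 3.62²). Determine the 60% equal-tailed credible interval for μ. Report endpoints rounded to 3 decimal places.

The posterior is symmetric, so the 60% equal-tailed interval is μ = -2.68 ± z·3.62 with z = 0.842.
Half-width: 0.842 × 3.62 = 3.047.
-2.68 − 3.047 = -5.727; -2.68 + 3.047 = 0.367.

[-5.727, 0.367]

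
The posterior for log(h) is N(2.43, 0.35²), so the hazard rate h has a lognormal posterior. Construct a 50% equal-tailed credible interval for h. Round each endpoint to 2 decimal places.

On the log scale the 50% interval is 2.43 ± 0.674 × 0.35 = [2.1939, 2.6661].
Exponentiate: [e^2.1939, e^2.6661] = [8.97, 14.38].

[8.97, 14.38]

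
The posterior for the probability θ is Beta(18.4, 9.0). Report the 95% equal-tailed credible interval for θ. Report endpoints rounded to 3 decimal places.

[0.489, 0.831]

Posterior: Beta(18.4, 9.0).
Equal-tailed 95% interval: the 0.025 and 0.975 quantiles of Beta(18.4, 9.0).
Posterior mean ≈ 0.672, SD ≈ 0.088; a Normal approximation gives roughly [0.499, 0.844].
Exact: F⁻¹(0.025) = 0.489; F⁻¹(0.975) = 0.831.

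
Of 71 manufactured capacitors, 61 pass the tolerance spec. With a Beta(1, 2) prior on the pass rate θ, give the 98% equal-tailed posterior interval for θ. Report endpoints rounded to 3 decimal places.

[0.727, 0.923]

Posterior: Beta(1+61, 2+10) = Beta(62, 12).
Equal-tailed 98% interval: the 0.01 and 0.99 quantiles of Beta(62, 12).
Posterior mean ≈ 0.838, SD ≈ 0.043; a Normal approximation gives roughly [0.739, 0.937].
Exact: F⁻¹(0.01) = 0.727; F⁻¹(0.99) = 0.923.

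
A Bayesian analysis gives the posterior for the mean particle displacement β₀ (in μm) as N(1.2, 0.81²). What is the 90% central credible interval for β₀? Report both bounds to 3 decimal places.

The posterior is symmetric, so the 90% equal-tailed interval is β₀ = 1.2 ± z·0.81 with z = 1.645.
Half-width: 1.645 × 0.81 = 1.332.
1.2 − 1.332 = -0.132; 1.2 + 1.332 = 2.532.

[-0.132, 2.532]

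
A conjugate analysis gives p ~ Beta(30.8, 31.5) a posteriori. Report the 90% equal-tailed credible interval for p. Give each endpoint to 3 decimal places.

Posterior: Beta(30.8, 31.5).
Equal-tailed 90% interval: the 0.05 and 0.95 quantiles of Beta(30.8, 31.5).
Posterior mean ≈ 0.494, SD ≈ 0.063; a Normal approximation gives roughly [0.391, 0.598].
Exact: F⁻¹(0.05) = 0.391; F⁻¹(0.95) = 0.598.

[0.391, 0.598]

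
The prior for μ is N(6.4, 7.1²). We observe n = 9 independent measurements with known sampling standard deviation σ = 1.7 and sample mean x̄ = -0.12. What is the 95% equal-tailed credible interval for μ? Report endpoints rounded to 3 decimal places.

[-1.186, 1.028]

Posterior precision = 1/7.1² + 9/1.7² = 0.0198 + 3.1142 = 3.1340, so posterior SD = 0.5649.
Posterior mean = (6.4/7.1² + 9·-0.12/1.7²) / 3.1340 = -0.0787.
Interval: -0.0787 ± 1.960 × 0.5649 → [-1.186, 1.028].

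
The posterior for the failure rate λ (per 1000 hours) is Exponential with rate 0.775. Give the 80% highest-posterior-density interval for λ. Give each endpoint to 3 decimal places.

[0.000, 2.077]

The exponential density is strictly decreasing on [0, ∞), so the HPD interval is anchored at 0: [0, q] with P(λ ≤ q) = 0.80.
q = −ln(1 − 0.80) / 0.775 = 1.6094 / 0.775 = 2.077.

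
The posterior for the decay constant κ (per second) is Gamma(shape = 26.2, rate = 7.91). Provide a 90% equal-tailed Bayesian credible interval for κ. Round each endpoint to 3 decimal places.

Posterior: Gamma(shape 26.2, rate 7.91).
Equal-tailed 90% interval: Gamma(26.2, 7.91) quantiles at 0.05 and 0.95.
Posterior mean ≈ 3.312, SD ≈ 0.647; a Normal approximation gives roughly [2.248, 4.377].
Exact: lower = 2.324; upper = 4.444.

[2.324, 4.444]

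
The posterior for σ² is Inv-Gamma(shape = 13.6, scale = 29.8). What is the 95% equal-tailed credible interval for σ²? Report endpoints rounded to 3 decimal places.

[1.372, 4.049]

Inverse-Gamma(13.6, 29.8) quantiles: F⁻¹(0.025) and F⁻¹(0.975).
Equivalently, 1/σ² ~ Gamma(13.6, rate = 29.8); invert its 0.975 and 0.025 quantiles.
Posterior mean ≈ 2.365, SD ≈ 0.694; a Normal approximation gives roughly [1.004, 3.726].
Exact: lower = 1.372; upper = 4.049.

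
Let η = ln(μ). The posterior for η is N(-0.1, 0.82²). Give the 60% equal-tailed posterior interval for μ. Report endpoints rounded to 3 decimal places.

[0.454, 1.804]

On the log scale the 60% interval is -0.1 ± 0.842 × 0.82 = [-0.7901, 0.5901].
Exponentiate: [e^-0.7901, e^0.5901] = [0.454, 1.804].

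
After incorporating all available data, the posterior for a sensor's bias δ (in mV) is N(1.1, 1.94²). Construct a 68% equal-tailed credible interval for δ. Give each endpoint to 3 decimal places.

[-0.829, 3.029]

The posterior is symmetric, so the 68% equal-tailed interval is δ = 1.1 ± z·1.94 with z = 0.994.
Half-width: 0.994 × 1.94 = 1.929.
1.1 − 1.929 = -0.829; 1.1 + 1.929 = 3.029.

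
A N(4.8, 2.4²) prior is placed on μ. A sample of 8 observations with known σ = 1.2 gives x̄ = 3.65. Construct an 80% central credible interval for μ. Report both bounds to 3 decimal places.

Posterior precision = 1/2.4² + 8/1.2² = 0.1736 + 5.5556 = 5.7292, so posterior SD = 0.4178.
Posterior mean = (4.8/2.4² + 8·3.65/1.2²) / 5.7292 = 3.6848.
Interval: 3.6848 ± 1.282 × 0.4178 → [3.149, 4.220].

[3.149, 4.220]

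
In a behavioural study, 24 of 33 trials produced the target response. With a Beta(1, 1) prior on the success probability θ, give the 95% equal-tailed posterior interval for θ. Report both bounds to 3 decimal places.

[0.556, 0.849]

Posterior: Beta(1+24, 1+9) = Beta(25, 10).
Equal-tailed 95% interval: the 0.025 and 0.975 quantiles of Beta(25, 10).
Posterior mean ≈ 0.714, SD ≈ 0.075; a Normal approximation gives roughly [0.567, 0.862].
Exact: F⁻¹(0.025) = 0.556; F⁻¹(0.975) = 0.849.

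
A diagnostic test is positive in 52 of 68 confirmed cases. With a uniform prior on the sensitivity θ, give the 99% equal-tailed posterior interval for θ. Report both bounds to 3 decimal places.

Posterior: Beta(1+52, 1+16) = Beta(53, 17).
Equal-tailed 99% interval: the 0.005 and 0.995 quantiles of Beta(53, 17).
Posterior mean ≈ 0.757, SD ≈ 0.051; a Normal approximation gives roughly [0.626, 0.888].
Exact: F⁻¹(0.005) = 0.614; F⁻¹(0.995) = 0.873.

[0.614, 0.873]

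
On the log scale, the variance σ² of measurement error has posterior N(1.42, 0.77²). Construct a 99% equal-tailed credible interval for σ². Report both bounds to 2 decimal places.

[0.57, 30.07]

On the log scale the 99% interval is 1.42 ± 2.576 × 0.77 = [-0.5634, 3.4034].
Exponentiate: [e^-0.5634, e^3.4034] = [0.57, 30.07].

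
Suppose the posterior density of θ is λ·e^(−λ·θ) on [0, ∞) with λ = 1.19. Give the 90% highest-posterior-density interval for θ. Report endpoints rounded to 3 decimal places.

The exponential density is strictly decreasing on [0, ∞), so the HPD interval is anchored at 0: [0, q] with P(θ ≤ q) = 0.90.
q = −ln(1 − 0.90) / 1.19 = 2.3026 / 1.19 = 1.935.

[0.000, 1.935]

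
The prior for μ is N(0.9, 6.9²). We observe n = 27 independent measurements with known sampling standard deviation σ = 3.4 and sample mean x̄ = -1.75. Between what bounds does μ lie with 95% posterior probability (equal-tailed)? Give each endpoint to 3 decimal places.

Posterior precision = 1/6.9² + 27/3.4² = 0.0210 + 2.3356 = 2.3566, so posterior SD = 0.6514.
Posterior mean = (0.9/6.9² + 27·-1.75/3.4²) / 2.3566 = -1.7264.
Interval: -1.7264 ± 1.960 × 0.6514 → [-3.003, -0.450].

[-3.003, -0.450]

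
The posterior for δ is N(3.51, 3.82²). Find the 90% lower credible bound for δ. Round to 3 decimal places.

-1.386

Need L with P(δ ≥ L) = 0.90: L = 3.51 − z_{0.1}·3.82.
z = 1.282; L = 3.51 − 1.282 × 3.82 = -1.386.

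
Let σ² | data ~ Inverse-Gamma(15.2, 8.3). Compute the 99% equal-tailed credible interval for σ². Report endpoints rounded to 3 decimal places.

[0.306, 1.181]

Inverse-Gamma(15.2, 8.3) quantiles: F⁻¹(0.005) and F⁻¹(0.995).
Equivalently, 1/σ² ~ Gamma(15.2, rate = 8.3); invert its 0.995 and 0.005 quantiles.
Posterior mean ≈ 0.585, SD ≈ 0.161; a Normal approximation gives roughly [0.170, 0.999].
Exact: lower = 0.306; upper = 1.181.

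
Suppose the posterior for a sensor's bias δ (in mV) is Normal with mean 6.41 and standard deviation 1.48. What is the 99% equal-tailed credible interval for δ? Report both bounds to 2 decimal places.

[2.60, 10.22]

The posterior is symmetric, so the 99% equal-tailed interval is δ = 6.41 ± z·1.48 with z = 2.576.
Half-width: 2.576 × 1.48 = 3.81.
6.41 − 3.81 = 2.60; 6.41 + 3.81 = 10.22.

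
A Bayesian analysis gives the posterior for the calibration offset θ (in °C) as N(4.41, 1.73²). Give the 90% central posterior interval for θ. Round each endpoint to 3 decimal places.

[1.564, 7.256]

The posterior is symmetric, so the 90% equal-tailed interval is θ = 4.41 ± z·1.73 with z = 1.645.
Half-width: 1.645 × 1.73 = 2.846.
4.41 − 2.846 = 1.564; 4.41 + 2.846 = 7.256.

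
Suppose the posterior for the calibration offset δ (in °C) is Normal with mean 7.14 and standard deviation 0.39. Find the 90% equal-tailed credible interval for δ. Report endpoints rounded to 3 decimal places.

The posterior is symmetric, so the 90% equal-tailed interval is δ = 7.14 ± z·0.39 with z = 1.645.
Half-width: 1.645 × 0.39 = 0.641.
7.14 − 0.641 = 6.499; 7.14 + 0.641 = 7.781.

[6.499, 7.781]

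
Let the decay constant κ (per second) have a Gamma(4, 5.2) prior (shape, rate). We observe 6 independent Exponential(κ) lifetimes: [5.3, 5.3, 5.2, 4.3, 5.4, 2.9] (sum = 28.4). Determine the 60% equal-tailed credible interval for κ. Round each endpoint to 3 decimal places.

Posterior: Gamma(4+6, 5.2+28.4) = Gamma(10, 33.6) (shape, rate).
Equal-tailed 60% interval: Gamma(10, 33.6) quantiles at 0.2 and 0.8.
Posterior mean ≈ 0.298, SD ≈ 0.094; a Normal approximation gives roughly [0.218, 0.377].
Exact: lower = 0.217; upper = 0.373.

[0.217, 0.373]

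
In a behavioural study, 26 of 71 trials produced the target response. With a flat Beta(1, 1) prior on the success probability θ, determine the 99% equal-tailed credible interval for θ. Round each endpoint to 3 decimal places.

Posterior: Beta(1+26, 1+45) = Beta(27, 46).
Equal-tailed 99% interval: the 0.005 and 0.995 quantiles of Beta(27, 46).
Posterior mean ≈ 0.370, SD ≈ 0.056; a Normal approximation gives roughly [0.225, 0.514].
Exact: F⁻¹(0.005) = 0.234; F⁻¹(0.995) = 0.519.

[0.234, 0.519]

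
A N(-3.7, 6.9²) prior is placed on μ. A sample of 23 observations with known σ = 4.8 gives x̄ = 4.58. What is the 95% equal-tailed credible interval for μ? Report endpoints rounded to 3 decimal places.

[2.468, 6.351]

Posterior precision = 1/6.9² + 23/4.8² = 0.0210 + 0.9983 = 1.0193, so posterior SD = 0.9905.
Posterior mean = (-3.7/6.9² + 23·4.58/4.8²) / 1.0193 = 4.4094.
Interval: 4.4094 ± 1.960 × 0.9905 → [2.468, 6.351].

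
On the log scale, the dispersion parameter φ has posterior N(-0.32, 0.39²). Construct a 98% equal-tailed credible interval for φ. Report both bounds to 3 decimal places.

On the log scale the 98% interval is -0.32 ± 2.326 × 0.39 = [-1.2273, 0.5873].
Exponentiate: [e^-1.2273, e^0.5873] = [0.293, 1.799].

[0.293, 1.799]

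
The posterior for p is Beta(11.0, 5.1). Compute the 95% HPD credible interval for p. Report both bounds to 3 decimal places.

[0.463, 0.891]

The posterior is unimodal and skewed, so the HPD interval has equal density at both endpoints and is the shortest 95% interval.
Solving f(0.463) = f(0.891) with F(0.891) − F(0.463) = 0.95 gives [0.463, 0.891].
For comparison, the equal-tailed interval is [0.445, 0.878]; the HPD is narrower and shifted toward the mode.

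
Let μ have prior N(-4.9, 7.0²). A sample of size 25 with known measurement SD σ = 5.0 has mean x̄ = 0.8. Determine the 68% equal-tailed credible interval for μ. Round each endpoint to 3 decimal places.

Posterior precision = 1/7.0² + 25/5.0² = 0.0204 + 1.0000 = 1.0204, so posterior SD = 0.9899.
Posterior mean = (-4.9/7.0² + 25·0.8/5.0²) / 1.0204 = 0.6860.
Interval: 0.6860 ± 0.994 × 0.9899 → [-0.298, 1.670].

[-0.298, 1.670]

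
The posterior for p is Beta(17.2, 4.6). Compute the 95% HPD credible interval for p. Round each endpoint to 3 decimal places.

[0.621, 0.942]

The posterior is unimodal and skewed, so the HPD interval has equal density at both endpoints and is the shortest 95% interval.
Solving f(0.621) = f(0.942) with F(0.942) − F(0.621) = 0.95 gives [0.621, 0.942].
For comparison, the equal-tailed interval is [0.600, 0.929]; the HPD is narrower and shifted toward the mode.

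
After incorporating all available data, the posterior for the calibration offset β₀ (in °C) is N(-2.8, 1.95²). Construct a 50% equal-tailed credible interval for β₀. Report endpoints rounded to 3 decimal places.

[-4.115, -1.485]

The posterior is symmetric, so the 50% equal-tailed interval is β₀ = -2.8 ± z·1.95 with z = 0.674.
Half-width: 0.674 × 1.95 = 1.315.
-2.8 − 1.315 = -4.115; -2.8 + 1.315 = -1.485.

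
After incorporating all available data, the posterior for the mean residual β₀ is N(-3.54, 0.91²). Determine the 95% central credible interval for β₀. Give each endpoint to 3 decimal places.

[-5.324, -1.756]

The posterior is symmetric, so the 95% equal-tailed interval is β₀ = -3.54 ± z·0.91 with z = 1.960.
Half-width: 1.960 × 0.91 = 1.784.
-3.54 − 1.784 = -5.324; -3.54 + 1.784 = -1.756.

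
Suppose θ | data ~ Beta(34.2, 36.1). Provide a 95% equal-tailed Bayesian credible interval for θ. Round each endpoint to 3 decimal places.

Posterior: Beta(34.2, 36.1).
Equal-tailed 95% interval: the 0.025 and 0.975 quantiles of Beta(34.2, 36.1).
Posterior mean ≈ 0.486, SD ≈ 0.059; a Normal approximation gives roughly [0.370, 0.603].
Exact: F⁻¹(0.025) = 0.371; F⁻¹(0.975) = 0.603.

[0.371, 0.603]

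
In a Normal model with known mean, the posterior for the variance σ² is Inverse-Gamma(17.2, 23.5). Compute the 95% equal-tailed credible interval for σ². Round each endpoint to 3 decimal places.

Inverse-Gamma(17.2, 23.5) quantiles: F⁻¹(0.025) and F⁻¹(0.975).
Equivalently, 1/σ² ~ Gamma(17.2, rate = 23.5); invert its 0.975 and 0.025 quantiles.
Posterior mean ≈ 1.451, SD ≈ 0.372; a Normal approximation gives roughly [0.721, 2.180].
Exact: lower = 0.896; upper = 2.337.

[0.896, 2.337]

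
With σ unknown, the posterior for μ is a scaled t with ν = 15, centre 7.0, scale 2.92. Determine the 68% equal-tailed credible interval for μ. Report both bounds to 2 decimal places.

The t_15 distribution is symmetric; the 68% interval is 7.0 ± t·2.92 with t_{0.84,15} = 1.029.
Half-width: 1.029 × 2.92 = 3.00.
7.0 − 3.00 = 4.00; 7.0 + 3.00 = 10.00.

[4.00, 10.00]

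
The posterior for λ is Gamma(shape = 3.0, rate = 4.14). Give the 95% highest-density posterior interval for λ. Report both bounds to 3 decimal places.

The posterior is unimodal and skewed, so the HPD interval has equal density at both endpoints and is the shortest 95% interval.
Solving f(0.073) = f(1.546) with F(1.546) − F(0.073) = 0.95 gives [0.073, 1.546].
For comparison, the equal-tailed interval is [0.149, 1.745]; the HPD is narrower and shifted toward the mode.

[0.073, 1.546]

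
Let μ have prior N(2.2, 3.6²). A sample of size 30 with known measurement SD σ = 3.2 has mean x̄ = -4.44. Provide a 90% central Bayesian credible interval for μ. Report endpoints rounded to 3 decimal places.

[-5.218, -3.321]

Posterior precision = 1/3.6² + 30/3.2² = 0.0772 + 2.9297 = 3.0068, so posterior SD = 0.5767.
Posterior mean = (2.2/3.6² + 30·-4.44/3.2²) / 3.0068 = -4.2696.
Interval: -4.2696 ± 1.645 × 0.5767 → [-5.218, -3.321].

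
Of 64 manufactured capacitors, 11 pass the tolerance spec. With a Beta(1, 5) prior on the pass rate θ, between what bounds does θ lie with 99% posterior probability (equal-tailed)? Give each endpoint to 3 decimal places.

[0.075, 0.302]

Posterior: Beta(1+11, 5+53) = Beta(12, 58).
Equal-tailed 99% interval: the 0.005 and 0.995 quantiles of Beta(12, 58).
Posterior mean ≈ 0.171, SD ≈ 0.045; a Normal approximation gives roughly [0.056, 0.287].
Exact: F⁻¹(0.005) = 0.075; F⁻¹(0.995) = 0.302.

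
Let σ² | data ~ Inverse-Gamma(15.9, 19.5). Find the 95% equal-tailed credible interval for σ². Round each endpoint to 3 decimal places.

[0.792, 2.150]

Inverse-Gamma(15.9, 19.5) quantiles: F⁻¹(0.025) and F⁻¹(0.975).
Equivalently, 1/σ² ~ Gamma(15.9, rate = 19.5); invert its 0.975 and 0.025 quantiles.
Posterior mean ≈ 1.309, SD ≈ 0.351; a Normal approximation gives roughly [0.621, 1.997].
Exact: lower = 0.792; upper = 2.150.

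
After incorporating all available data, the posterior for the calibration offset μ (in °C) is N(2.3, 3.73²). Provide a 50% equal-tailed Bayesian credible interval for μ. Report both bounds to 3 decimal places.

[-0.216, 4.816]

The posterior is symmetric, so the 50% equal-tailed interval is μ = 2.3 ± z·3.73 with z = 0.674.
Half-width: 0.674 × 3.73 = 2.516.
2.3 − 2.516 = -0.216; 2.3 + 2.516 = 4.816.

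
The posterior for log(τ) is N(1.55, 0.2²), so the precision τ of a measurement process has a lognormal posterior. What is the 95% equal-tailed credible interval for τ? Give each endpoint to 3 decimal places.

On the log scale the 95% interval is 1.55 ± 1.960 × 0.2 = [1.1580, 1.9420].
Exponentiate: [e^1.1580, e^1.9420] = [3.184, 6.973].

[3.184, 6.973]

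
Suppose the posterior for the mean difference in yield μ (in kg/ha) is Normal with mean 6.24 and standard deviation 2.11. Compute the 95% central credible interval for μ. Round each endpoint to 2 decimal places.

[2.10, 10.38]

The posterior is symmetric, so the 95% equal-tailed interval is μ = 6.24 ± z·2.11 with z = 1.960.
Half-width: 1.960 × 2.11 = 4.14.
6.24 − 4.14 = 2.10; 6.24 + 4.14 = 10.38.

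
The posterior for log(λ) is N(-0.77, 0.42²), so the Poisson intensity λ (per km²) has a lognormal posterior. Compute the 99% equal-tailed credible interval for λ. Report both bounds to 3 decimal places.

On the log scale the 99% interval is -0.77 ± 2.576 × 0.42 = [-1.8518, 0.3118].
Exponentiate: [e^-1.8518, e^0.3118] = [0.157, 1.366].

[0.157, 1.366]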